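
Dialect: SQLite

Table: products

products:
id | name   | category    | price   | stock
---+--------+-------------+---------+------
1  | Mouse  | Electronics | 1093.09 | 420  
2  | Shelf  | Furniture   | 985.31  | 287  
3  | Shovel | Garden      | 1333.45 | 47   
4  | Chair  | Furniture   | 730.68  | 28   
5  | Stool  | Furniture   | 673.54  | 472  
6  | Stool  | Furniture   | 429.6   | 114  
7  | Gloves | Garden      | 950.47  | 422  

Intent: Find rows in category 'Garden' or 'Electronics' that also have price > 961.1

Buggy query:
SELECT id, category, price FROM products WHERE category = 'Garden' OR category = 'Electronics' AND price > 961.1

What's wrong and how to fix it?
Bug: AND binds tighter than OR, so this parses as category = 'Garden' OR (category = 'Electronics' AND price > 961.1)

Fix: Add parentheses around the OR so the AND applies to both alternatives

Corrected query:
SELECT id, category, price FROM products WHERE (category = 'Garden' OR category = 'Electronics') AND price > 961.1

Result:
id | category    | price  
---+-------------+--------
1  | Electronics | 1093.09
3  | Garden      | 1333.45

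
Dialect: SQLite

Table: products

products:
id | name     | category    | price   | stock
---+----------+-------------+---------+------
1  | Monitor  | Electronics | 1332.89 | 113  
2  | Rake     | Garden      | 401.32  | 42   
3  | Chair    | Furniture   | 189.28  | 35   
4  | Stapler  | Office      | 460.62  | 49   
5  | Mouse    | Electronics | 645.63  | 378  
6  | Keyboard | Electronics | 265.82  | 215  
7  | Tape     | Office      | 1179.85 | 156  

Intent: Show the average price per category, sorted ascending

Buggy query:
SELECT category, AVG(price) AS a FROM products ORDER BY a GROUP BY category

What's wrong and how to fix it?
Bug: GROUP BY must precede ORDER BY

Fix: Move ORDER BY to the end, after GROUP BY

Corrected query:
SELECT category, AVG(price) AS a FROM products GROUP BY category ORDER BY a

Result:
category    | a         
------------+-----------
Furniture   | 189.28    
Garden      | 401.32    
Electronics | 748.113333
Office      | 820.235   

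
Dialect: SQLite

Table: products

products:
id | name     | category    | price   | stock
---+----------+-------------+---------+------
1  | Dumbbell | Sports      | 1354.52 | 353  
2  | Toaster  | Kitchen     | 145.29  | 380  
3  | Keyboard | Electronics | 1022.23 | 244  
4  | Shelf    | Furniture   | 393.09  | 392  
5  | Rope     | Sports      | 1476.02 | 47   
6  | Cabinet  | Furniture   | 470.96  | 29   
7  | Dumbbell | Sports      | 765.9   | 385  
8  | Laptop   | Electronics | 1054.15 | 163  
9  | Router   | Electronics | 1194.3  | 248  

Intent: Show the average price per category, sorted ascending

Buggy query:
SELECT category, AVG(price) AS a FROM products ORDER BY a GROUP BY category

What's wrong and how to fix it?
Bug: ORDER BY appears before GROUP BY; SQL clause order requires GROUP BY first

Fix: Reorder: SELECT … FROM … GROUP BY … ORDER BY …

Corrected query:
SELECT category, AVG(price) AS a FROM products GROUP BY category ORDER BY a

Result:
category    | a          
------------+------------
Kitchen     | 145.29     
Furniture   | 432.025    
Electronics | 1090.226667
Sports      | 1198.813333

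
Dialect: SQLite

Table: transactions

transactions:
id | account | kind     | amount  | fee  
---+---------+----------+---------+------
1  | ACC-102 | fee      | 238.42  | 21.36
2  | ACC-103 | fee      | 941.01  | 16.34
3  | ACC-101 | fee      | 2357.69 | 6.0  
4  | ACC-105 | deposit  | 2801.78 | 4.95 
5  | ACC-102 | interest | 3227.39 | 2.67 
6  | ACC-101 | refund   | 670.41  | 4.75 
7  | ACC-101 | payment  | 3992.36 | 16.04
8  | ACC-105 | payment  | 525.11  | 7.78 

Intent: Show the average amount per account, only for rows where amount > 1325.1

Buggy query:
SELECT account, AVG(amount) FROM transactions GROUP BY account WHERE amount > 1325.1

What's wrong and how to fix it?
Bug: Row-level WHERE must come before GROUP BY in the clause order

Fix: Move the WHERE clause before GROUP BY

Corrected query:
SELECT account, AVG(amount) FROM transactions WHERE amount > 1325.1 GROUP BY account

Result:
account | AVG(amount)
--------+------------
ACC-101 | 3175.025   
ACC-102 | 3227.39    
ACC-105 | 2801.78    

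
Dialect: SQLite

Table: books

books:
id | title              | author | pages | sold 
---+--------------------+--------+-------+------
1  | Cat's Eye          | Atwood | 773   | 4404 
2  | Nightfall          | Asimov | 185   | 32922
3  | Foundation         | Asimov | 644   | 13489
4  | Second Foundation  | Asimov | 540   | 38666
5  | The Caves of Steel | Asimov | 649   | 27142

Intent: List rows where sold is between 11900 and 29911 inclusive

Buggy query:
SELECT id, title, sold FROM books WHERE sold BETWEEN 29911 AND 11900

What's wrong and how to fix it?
Bug: BETWEEN expects the lower bound first; with 29911 AND 11900 the range is empty

Fix: Write BETWEEN 11900 AND 29911

Corrected query:
SELECT id, title, sold FROM books WHERE sold BETWEEN 11900 AND 29911

Result:
id | title              | sold 
---+--------------------+------
3  | Foundation         | 13489
5  | The Caves of Steel | 27142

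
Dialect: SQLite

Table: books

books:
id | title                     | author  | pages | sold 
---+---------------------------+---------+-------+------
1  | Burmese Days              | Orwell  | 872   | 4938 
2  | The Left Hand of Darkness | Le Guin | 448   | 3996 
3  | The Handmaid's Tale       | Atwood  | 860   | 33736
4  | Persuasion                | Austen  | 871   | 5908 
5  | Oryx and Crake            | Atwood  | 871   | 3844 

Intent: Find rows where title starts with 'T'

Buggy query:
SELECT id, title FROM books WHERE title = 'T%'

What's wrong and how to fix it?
Bug: '=' compares the literal string including the % character; pattern matching needs LIKE

Fix: Use LIKE for wildcard pattern matching

Corrected query:
SELECT id, title FROM books WHERE title LIKE 'T%'

Result:
id | title                    
---+--------------------------
2  | The Left Hand of Darkness
3  | The Handmaid's Tale      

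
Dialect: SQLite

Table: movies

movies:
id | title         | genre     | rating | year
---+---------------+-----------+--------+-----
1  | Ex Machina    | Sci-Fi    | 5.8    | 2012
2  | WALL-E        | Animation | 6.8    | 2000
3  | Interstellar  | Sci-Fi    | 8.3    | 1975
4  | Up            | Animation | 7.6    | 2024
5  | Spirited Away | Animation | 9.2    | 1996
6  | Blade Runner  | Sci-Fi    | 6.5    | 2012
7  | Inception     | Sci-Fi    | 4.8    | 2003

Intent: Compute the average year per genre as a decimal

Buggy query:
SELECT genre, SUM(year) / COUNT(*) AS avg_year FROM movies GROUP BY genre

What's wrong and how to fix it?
Bug: Both operands are integers, so '/' performs integer division and truncates

Fix: Multiply by 1.0 (or CAST to REAL) to force floating-point division

Corrected query:
SELECT genre, SUM(year) * 1.0 / COUNT(*) AS avg_year FROM movies GROUP BY genre

Result:
genre     | avg_year   
----------+------------
Animation | 2006.666667
Sci-Fi    | 2000.5     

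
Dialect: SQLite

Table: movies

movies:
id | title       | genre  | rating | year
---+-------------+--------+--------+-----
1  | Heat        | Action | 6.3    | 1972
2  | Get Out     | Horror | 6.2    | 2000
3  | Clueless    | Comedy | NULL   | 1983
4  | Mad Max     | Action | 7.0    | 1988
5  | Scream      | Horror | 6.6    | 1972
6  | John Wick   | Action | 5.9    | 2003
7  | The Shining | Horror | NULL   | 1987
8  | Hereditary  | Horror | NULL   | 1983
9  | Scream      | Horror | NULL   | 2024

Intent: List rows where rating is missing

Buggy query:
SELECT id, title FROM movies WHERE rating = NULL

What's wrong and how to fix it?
Bug: Comparing to NULL with '=' never matches; NULL = NULL is unknown, not true

Fix: Use IS NULL to test for NULL

Corrected query:
SELECT id, title FROM movies WHERE rating IS NULL

Result:
id | title      
---+------------
3  | Clueless   
7  | The Shining
8  | Hereditary 
9  | Scream     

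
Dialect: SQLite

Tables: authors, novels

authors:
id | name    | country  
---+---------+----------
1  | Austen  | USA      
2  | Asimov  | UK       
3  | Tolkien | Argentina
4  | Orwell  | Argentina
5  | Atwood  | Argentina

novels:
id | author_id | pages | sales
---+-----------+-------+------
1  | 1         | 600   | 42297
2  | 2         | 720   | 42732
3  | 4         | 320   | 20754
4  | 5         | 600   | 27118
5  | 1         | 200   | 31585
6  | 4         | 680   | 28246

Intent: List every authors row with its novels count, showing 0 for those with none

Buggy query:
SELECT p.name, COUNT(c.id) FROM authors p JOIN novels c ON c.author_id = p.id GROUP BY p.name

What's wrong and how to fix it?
Bug: An inner join excludes parents with zero children

Fix: Use LEFT JOIN so parents without children still appear (COUNT(c.id) gives 0)

Corrected query:
SELECT p.name, COUNT(c.id) FROM authors p LEFT JOIN novels c ON c.author_id = p.id GROUP BY p.name

Result:
name    | COUNT(c.id)
--------+------------
Asimov  | 1          
Atwood  | 1          
Austen  | 2          
Orwell  | 2          
Tolkien | 0          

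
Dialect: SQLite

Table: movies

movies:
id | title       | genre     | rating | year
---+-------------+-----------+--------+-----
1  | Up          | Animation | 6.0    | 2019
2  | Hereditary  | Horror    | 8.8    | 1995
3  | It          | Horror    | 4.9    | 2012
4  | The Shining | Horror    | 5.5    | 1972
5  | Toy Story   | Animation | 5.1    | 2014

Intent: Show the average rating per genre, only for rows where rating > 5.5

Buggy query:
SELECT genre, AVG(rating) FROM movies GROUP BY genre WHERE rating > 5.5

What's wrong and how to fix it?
Bug: WHERE cannot follow GROUP BY

Fix: Place WHERE between FROM and GROUP BY

Corrected query:
SELECT genre, AVG(rating) FROM movies WHERE rating > 5.5 GROUP BY genre

Result:
genre     | AVG(rating)
----------+------------
Animation | 6          
Horror    | 8.8        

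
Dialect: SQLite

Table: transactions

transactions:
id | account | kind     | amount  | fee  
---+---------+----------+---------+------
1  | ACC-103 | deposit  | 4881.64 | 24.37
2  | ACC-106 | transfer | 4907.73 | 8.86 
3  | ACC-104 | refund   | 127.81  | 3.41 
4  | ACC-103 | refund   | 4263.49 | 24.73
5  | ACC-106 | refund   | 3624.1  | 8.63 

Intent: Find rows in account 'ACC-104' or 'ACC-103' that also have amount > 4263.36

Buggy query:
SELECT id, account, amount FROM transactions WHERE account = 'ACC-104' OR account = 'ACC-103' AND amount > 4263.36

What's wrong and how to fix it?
Bug: AND binds tighter than OR, so this parses as account = 'ACC-104' OR (account = 'ACC-103' AND amount > 4263.36)

Fix: Group the OR with parentheses (or use IN), then AND the threshold

Corrected query:
SELECT id, account, amount FROM transactions WHERE (account = 'ACC-104' OR account = 'ACC-103') AND amount > 4263.36

Result:
id | account | amount 
---+---------+--------
1  | ACC-103 | 4881.64
4  | ACC-103 | 4263.49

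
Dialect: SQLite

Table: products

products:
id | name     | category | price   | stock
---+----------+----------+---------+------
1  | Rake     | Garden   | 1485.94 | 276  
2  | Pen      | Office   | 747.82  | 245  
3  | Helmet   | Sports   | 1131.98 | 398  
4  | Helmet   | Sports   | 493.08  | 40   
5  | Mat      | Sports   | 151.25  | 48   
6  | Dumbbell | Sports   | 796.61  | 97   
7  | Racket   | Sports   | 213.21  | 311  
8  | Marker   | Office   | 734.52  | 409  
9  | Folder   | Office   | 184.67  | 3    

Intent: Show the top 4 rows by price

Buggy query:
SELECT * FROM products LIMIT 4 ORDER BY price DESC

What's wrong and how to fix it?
Bug: LIMIT must come after ORDER BY

Fix: Swap the clauses: ORDER BY first, then LIMIT

Corrected query:
SELECT * FROM products ORDER BY price DESC LIMIT 4

Result:
id | name     | category | price   | stock
---+----------+----------+---------+------
1  | Rake     | Garden   | 1485.94 | 276  
3  | Helmet   | Sports   | 1131.98 | 398  
6  | Dumbbell | Sports   | 796.61  | 97   
2  | Pen      | Office   | 747.82  | 245  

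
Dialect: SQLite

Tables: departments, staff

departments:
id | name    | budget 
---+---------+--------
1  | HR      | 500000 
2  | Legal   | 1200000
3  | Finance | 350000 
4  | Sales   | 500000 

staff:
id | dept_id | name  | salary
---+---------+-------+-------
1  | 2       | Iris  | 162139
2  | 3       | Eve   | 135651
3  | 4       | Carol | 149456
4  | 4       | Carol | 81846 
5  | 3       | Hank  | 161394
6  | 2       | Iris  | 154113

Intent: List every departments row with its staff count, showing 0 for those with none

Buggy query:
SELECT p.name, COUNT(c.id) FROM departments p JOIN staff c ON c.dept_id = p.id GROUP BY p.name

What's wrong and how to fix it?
Bug: INNER JOIN drops departments rows that have no matching staff rows

Fix: Use LEFT JOIN so parents without children still appear (COUNT(c.id) gives 0)

Corrected query:
SELECT p.name, COUNT(c.id) FROM departments p LEFT JOIN staff c ON c.dept_id = p.id GROUP BY p.name

Result:
name    | COUNT(c.id)
--------+------------
Finance | 2          
HR      | 0          
Legal   | 2          
Sales   | 2          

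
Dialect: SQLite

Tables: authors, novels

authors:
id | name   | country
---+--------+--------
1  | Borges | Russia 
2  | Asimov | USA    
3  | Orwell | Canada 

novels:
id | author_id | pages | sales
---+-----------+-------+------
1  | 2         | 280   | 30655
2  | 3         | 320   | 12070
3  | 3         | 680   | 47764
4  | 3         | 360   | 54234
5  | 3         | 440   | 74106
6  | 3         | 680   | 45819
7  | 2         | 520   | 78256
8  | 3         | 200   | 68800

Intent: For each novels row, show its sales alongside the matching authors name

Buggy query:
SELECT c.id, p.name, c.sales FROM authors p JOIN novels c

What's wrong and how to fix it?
Bug: JOIN with no ON clause produces a cartesian product; every novels row pairs with every authors row

Fix: Add ON c.author_id = p.id to the JOIN

Corrected query:
SELECT c.id, p.name, c.sales FROM authors p JOIN novels c ON c.author_id = p.id

Result:
id | name   | sales
---+--------+------
1  | Asimov | 30655
2  | Orwell | 12070
3  | Orwell | 47764
4  | Orwell | 54234
5  | Orwell | 74106
6  | Orwell | 45819
7  | Asimov | 78256
8  | Orwell | 68800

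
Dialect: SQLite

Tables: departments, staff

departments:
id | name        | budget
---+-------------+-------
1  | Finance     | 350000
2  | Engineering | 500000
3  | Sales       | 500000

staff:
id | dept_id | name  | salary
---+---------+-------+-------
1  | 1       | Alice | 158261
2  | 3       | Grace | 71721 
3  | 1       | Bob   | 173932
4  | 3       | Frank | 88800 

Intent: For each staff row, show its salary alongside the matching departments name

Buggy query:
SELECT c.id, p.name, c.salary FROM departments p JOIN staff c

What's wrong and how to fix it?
Bug: Missing join condition: each staff row is matched to all departments rows instead of just its own

Fix: Specify the join condition linking the foreign key to the parent id

Corrected query:
SELECT c.id, p.name, c.salary FROM departments p JOIN staff c ON c.dept_id = p.id

Result:
id | name    | salary
---+---------+-------
1  | Finance | 158261
2  | Sales   | 71721 
3  | Finance | 173932
4  | Sales   | 88800 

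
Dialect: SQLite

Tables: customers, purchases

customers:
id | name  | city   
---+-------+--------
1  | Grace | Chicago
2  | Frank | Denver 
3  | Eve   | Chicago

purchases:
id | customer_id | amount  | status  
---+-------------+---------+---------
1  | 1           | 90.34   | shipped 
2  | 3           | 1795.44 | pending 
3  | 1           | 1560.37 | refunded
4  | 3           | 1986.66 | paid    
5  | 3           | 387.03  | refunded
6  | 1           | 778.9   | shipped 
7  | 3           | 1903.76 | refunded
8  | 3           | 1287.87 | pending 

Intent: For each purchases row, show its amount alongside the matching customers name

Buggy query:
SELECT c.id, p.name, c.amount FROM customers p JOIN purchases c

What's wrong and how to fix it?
Bug: JOIN with no ON clause produces a cartesian product; every purchases row pairs with every customers row

Fix: Specify the join condition linking the foreign key to the parent id

Corrected query:
SELECT c.id, p.name, c.amount FROM customers p JOIN purchases c ON c.customer_id = p.id

Result:
id | name  | amount 
---+-------+--------
1  | Grace | 90.34  
2  | Eve   | 1795.44
3  | Grace | 1560.37
4  | Eve   | 1986.66
5  | Eve   | 387.03 
6  | Grace | 778.9  
7  | Eve   | 1903.76
8  | Eve   | 1287.87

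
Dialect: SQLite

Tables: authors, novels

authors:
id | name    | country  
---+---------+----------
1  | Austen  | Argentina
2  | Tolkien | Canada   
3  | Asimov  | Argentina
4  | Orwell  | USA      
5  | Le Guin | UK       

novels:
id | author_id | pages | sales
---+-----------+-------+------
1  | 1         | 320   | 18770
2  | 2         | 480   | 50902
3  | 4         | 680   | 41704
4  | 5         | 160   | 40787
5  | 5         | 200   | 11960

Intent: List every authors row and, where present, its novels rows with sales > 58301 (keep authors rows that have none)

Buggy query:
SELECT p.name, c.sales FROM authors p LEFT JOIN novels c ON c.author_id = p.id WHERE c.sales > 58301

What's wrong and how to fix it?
Bug: A WHERE condition on the right-hand table after LEFT JOIN drops unmatched parents

Fix: Move the right-table condition into the ON clause so unmatched parents are kept

Corrected query:
SELECT p.name, c.sales FROM authors p LEFT JOIN novels c ON c.author_id = p.id AND c.sales > 58301

Result:
name    | sales
--------+------
Austen  | NULL 
Tolkien | NULL 
Asimov  | NULL 
Orwell  | NULL 
Le Guin | NULL 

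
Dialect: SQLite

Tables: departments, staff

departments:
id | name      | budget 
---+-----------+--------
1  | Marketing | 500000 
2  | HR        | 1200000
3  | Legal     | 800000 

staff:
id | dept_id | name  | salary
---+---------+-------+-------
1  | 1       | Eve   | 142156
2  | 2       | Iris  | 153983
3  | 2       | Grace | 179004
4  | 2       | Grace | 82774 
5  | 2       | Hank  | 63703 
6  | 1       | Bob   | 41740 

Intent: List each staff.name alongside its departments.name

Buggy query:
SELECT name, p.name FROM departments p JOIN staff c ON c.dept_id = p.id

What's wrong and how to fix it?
Bug: 'name' exists in both joined tables, so the database can't tell which one is meant

Fix: Qualify the column with its table alias (c.name)

Corrected query:
SELECT c.name, p.name FROM departments p JOIN staff c ON c.dept_id = p.id

Result:
name  | name     
------+----------
Eve   | Marketing
Iris  | HR       
Grace | HR       
Grace | HR       
Hank  | HR       
Bob   | Marketing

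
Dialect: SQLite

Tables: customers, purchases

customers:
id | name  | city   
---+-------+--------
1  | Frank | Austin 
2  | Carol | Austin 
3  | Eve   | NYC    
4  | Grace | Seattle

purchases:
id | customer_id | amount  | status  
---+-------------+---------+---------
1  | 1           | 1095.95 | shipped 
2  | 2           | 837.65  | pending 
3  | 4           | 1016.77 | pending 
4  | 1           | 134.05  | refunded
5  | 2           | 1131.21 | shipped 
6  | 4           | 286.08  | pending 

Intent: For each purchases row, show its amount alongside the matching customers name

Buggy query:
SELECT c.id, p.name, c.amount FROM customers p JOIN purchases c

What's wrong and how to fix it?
Bug: JOIN with no ON clause produces a cartesian product; every purchases row pairs with every customers row

Fix: Specify the join condition linking the foreign key to the parent id

Corrected query:
SELECT c.id, p.name, c.amount FROM customers p JOIN purchases c ON c.customer_id = p.id

Result:
id | name  | amount 
---+-------+--------
1  | Frank | 1095.95
2  | Carol | 837.65 
3  | Grace | 1016.77
4  | Frank | 134.05 
5  | Carol | 1131.21
6  | Grace | 286.08 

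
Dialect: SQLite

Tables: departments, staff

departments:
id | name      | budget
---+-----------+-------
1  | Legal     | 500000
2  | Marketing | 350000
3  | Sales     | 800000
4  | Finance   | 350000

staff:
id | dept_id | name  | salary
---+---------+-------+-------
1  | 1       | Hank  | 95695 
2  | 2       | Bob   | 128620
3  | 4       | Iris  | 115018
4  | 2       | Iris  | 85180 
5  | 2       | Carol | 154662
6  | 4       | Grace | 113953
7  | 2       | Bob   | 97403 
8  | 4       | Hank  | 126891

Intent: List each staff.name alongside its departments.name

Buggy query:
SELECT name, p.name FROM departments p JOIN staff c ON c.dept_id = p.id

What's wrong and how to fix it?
Bug: 'name' exists in both joined tables, so the database can't tell which one is meant

Fix: Qualify the column with its table alias (c.name)

Corrected query:
SELECT c.name, p.name FROM departments p JOIN staff c ON c.dept_id = p.id

Result:
name  | name     
------+----------
Hank  | Legal    
Bob   | Marketing
Iris  | Finance  
Iris  | Marketing
Carol | Marketing
Grace | Finance  
Bob   | Marketing
Hank  | Finance  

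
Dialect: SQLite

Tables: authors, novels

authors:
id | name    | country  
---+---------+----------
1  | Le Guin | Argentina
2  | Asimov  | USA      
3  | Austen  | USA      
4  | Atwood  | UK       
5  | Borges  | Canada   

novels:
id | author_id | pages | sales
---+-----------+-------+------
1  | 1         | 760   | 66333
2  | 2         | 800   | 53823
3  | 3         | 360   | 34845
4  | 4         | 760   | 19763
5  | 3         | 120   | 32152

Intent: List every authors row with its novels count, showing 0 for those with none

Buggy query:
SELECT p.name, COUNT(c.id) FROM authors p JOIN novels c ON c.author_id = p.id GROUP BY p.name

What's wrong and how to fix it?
Bug: An inner join excludes parents with zero children

Fix: Switch to LEFT JOIN to retain unmatched parent rows

Corrected query:
SELECT p.name, COUNT(c.id) FROM authors p LEFT JOIN novels c ON c.author_id = p.id GROUP BY p.name

Result:
name    | COUNT(c.id)
--------+------------
Asimov  | 1          
Atwood  | 1          
Austen  | 2          
Borges  | 0          
Le Guin | 1          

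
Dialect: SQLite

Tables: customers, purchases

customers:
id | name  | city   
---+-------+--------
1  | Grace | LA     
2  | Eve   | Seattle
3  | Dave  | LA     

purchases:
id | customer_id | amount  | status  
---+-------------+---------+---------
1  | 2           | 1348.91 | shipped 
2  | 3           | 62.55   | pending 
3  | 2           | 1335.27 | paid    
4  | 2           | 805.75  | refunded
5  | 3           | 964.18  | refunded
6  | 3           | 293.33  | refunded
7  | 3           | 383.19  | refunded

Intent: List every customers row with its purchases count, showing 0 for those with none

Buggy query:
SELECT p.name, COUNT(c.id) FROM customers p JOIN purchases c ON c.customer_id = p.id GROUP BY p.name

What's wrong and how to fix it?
Bug: INNER JOIN drops customers rows that have no matching purchases rows

Fix: Use LEFT JOIN so parents without children still appear (COUNT(c.id) gives 0)

Corrected query:
SELECT p.name, COUNT(c.id) FROM customers p LEFT JOIN purchases c ON c.customer_id = p.id GROUP BY p.name

Result:
name  | COUNT(c.id)
------+------------
Dave  | 4          
Eve   | 3          
Grace | 0          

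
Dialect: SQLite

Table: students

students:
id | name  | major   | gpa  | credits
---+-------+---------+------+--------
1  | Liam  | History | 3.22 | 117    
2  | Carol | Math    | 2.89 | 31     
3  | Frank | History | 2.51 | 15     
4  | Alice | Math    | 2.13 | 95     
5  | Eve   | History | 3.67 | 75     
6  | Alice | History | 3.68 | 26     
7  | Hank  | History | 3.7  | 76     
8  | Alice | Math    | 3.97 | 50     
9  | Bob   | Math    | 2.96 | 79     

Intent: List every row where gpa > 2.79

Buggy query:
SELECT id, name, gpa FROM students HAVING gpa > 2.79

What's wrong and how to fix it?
Bug: HAVING filters the output of aggregation, but this query has no GROUP BY and no aggregate functions, so SQLite rejects it (HAVING clause on a non-aggregate query); the condition here is per row

Fix: Replace HAVING with WHERE since the condition applies to individual rows

Corrected query:
SELECT id, name, gpa FROM students WHERE gpa > 2.79

Result:
id | name  | gpa 
---+-------+-----
1  | Liam  | 3.22
2  | Carol | 2.89
5  | Eve   | 3.67
6  | Alice | 3.68
7  | Hank  | 3.7 
8  | Alice | 3.97
9  | Bob   | 2.96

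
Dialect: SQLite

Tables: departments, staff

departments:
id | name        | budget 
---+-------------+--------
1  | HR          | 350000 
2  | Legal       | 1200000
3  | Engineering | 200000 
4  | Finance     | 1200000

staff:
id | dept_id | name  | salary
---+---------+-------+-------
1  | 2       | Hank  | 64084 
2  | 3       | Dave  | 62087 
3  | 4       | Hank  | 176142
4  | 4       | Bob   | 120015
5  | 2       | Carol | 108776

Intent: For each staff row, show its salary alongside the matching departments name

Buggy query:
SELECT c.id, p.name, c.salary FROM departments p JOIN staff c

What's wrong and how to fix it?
Bug: Missing join condition: each staff row is matched to all departments rows instead of just its own

Fix: Specify the join condition linking the foreign key to the parent id

Corrected query:
SELECT c.id, p.name, c.salary FROM departments p JOIN staff c ON c.dept_id = p.id

Result:
id | name        | salary
---+-------------+-------
1  | Legal       | 64084 
2  | Engineering | 62087 
3  | Finance     | 176142
4  | Finance     | 120015
5  | Legal       | 108776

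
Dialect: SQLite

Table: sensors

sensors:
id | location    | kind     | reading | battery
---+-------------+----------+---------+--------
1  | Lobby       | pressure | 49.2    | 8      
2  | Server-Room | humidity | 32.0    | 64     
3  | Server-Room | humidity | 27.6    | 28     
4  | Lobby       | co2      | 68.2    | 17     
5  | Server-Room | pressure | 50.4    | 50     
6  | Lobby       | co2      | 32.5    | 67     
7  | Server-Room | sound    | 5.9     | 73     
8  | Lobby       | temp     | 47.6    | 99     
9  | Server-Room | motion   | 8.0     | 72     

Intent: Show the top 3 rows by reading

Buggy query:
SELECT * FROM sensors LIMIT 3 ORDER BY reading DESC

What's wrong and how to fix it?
Bug: ORDER BY cannot follow LIMIT; LIMIT is the final clause

Fix: Swap the clauses: ORDER BY first, then LIMIT

Corrected query:
SELECT * FROM sensors ORDER BY reading DESC LIMIT 3

Result:
id | location    | kind     | reading | battery
---+-------------+----------+---------+--------
4  | Lobby       | co2      | 68.2    | 17     
5  | Server-Room | pressure | 50.4    | 50     
1  | Lobby       | pressure | 49.2    | 8      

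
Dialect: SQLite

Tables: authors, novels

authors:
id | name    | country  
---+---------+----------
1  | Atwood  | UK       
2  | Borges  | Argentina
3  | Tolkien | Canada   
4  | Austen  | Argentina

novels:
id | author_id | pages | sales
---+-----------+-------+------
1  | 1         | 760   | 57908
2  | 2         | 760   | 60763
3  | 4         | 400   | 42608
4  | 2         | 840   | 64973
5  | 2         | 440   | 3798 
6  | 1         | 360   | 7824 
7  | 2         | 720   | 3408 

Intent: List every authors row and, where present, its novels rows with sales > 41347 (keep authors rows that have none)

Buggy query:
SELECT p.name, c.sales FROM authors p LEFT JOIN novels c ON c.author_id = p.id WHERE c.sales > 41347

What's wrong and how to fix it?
Bug: Filtering c.sales in WHERE discards the NULL rows produced by LEFT JOIN, turning it into an inner join

Fix: Put 'c.sales > 41347' in the JOIN's ON clause instead of WHERE

Corrected query:
SELECT p.name, c.sales FROM authors p LEFT JOIN novels c ON c.author_id = p.id AND c.sales > 41347

Result:
name    | sales
--------+------
Atwood  | 57908
Borges  | 60763
Borges  | 64973
Tolkien | NULL 
Austen  | 42608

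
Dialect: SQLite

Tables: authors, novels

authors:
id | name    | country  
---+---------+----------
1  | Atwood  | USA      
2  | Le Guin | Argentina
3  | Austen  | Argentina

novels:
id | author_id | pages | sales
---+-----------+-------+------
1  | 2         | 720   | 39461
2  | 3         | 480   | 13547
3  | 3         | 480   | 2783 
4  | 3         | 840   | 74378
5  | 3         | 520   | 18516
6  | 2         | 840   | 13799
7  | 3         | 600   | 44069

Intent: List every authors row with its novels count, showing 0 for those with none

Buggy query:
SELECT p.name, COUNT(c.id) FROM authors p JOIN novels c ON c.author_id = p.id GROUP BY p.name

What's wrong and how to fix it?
Bug: INNER JOIN drops authors rows that have no matching novels rows

Fix: Use LEFT JOIN so parents without children still appear (COUNT(c.id) gives 0)

Corrected query:
SELECT p.name, COUNT(c.id) FROM authors p LEFT JOIN novels c ON c.author_id = p.id GROUP BY p.name

Result:
name    | COUNT(c.id)
--------+------------
Atwood  | 0          
Austen  | 5          
Le Guin | 2          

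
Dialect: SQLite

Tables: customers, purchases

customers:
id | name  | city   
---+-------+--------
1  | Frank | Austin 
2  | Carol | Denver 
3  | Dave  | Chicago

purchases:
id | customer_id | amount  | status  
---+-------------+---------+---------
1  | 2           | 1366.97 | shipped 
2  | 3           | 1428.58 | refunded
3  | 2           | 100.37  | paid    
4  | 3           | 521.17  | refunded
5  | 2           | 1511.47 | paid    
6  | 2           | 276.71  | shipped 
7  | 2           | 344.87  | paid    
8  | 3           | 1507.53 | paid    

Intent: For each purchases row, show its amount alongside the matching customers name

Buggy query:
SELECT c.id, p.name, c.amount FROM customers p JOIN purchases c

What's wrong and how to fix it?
Bug: JOIN with no ON clause produces a cartesian product; every purchases row pairs with every customers row

Fix: Specify the join condition linking the foreign key to the parent id

Corrected query:
SELECT c.id, p.name, c.amount FROM customers p JOIN purchases c ON c.customer_id = p.id

Result:
id | name  | amount 
---+-------+--------
1  | Carol | 1366.97
2  | Dave  | 1428.58
3  | Carol | 100.37 
4  | Dave  | 521.17 
5  | Carol | 1511.47
6  | Carol | 276.71 
7  | Carol | 344.87 
8  | Dave  | 1507.53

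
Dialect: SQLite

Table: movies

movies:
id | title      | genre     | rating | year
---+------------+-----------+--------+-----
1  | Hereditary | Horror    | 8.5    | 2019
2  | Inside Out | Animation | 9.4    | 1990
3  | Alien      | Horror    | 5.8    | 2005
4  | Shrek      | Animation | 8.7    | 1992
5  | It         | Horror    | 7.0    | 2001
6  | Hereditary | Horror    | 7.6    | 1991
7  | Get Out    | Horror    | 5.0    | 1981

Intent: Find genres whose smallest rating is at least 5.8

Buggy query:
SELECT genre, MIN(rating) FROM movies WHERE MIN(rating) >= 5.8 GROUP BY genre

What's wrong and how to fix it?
Bug: Aggregates like MIN are computed per group after WHERE runs

Fix: Replace WHERE with HAVING after the GROUP BY

Corrected query:
SELECT genre, MIN(rating) FROM movies GROUP BY genre HAVING MIN(rating) >= 5.8

Result:
genre     | MIN(rating)
----------+------------
Animation | 8.7        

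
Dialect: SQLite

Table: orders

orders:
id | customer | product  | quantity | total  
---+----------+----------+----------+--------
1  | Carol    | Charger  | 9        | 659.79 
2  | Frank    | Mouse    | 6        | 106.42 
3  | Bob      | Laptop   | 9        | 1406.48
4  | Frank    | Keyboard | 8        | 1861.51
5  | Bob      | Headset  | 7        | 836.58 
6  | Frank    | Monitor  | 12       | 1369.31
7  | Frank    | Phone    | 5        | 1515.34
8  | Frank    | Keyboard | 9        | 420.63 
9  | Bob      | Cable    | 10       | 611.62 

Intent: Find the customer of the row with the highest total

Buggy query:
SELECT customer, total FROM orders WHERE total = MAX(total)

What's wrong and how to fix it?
Bug: WHERE is evaluated per row; an aggregate over the whole table isn't defined there

Fix: Wrap MAX in a scalar subquery so WHERE compares against a single value

Corrected query:
SELECT customer, total FROM orders WHERE total = (SELECT MAX(total) FROM orders)

Result:
customer | total  
---------+--------
Frank    | 1861.51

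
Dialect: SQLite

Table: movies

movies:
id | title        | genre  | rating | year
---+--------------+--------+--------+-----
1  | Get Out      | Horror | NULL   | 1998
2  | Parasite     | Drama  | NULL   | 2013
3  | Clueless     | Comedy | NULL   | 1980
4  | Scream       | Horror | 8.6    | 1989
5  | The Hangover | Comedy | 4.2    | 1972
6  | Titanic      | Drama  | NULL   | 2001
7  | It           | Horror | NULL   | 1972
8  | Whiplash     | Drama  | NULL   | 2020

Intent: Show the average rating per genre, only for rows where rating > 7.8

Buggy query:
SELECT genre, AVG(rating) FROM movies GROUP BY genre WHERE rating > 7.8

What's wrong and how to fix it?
Bug: WHERE cannot follow GROUP BY

Fix: Move the WHERE clause before GROUP BY

Corrected query:
SELECT genre, AVG(rating) FROM movies WHERE rating > 7.8 GROUP BY genre

Result:
genre  | AVG(rating)
-------+------------
Horror | 8.6        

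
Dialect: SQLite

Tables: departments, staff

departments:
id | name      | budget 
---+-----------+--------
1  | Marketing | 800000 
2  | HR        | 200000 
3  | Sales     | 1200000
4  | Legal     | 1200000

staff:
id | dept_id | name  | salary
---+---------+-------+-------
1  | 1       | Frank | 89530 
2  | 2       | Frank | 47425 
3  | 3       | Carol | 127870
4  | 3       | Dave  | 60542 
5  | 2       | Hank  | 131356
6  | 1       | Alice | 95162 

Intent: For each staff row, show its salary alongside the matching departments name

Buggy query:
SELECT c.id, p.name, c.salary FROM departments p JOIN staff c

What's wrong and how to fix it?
Bug: JOIN with no ON clause produces a cartesian product; every staff row pairs with every departments row

Fix: Add ON c.dept_id = p.id to the JOIN

Corrected query:
SELECT c.id, p.name, c.salary FROM departments p JOIN staff c ON c.dept_id = p.id

Result:
id | name      | salary
---+-----------+-------
1  | Marketing | 89530 
2  | HR        | 47425 
3  | Sales     | 127870
4  | Sales     | 60542 
5  | HR        | 131356
6  | Marketing | 95162 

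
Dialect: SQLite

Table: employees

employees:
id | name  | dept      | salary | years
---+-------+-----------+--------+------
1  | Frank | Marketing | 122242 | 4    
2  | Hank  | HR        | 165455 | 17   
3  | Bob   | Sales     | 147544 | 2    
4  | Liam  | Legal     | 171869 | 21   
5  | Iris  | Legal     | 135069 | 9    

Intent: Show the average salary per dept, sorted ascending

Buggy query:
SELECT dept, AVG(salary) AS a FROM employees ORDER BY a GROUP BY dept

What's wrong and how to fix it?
Bug: GROUP BY must precede ORDER BY

Fix: Reorder: SELECT … FROM … GROUP BY … ORDER BY …

Corrected query:
SELECT dept, AVG(salary) AS a FROM employees GROUP BY dept ORDER BY a

Result:
dept      | a     
----------+-------
Marketing | 122242
Sales     | 147544
Legal     | 153469
HR        | 165455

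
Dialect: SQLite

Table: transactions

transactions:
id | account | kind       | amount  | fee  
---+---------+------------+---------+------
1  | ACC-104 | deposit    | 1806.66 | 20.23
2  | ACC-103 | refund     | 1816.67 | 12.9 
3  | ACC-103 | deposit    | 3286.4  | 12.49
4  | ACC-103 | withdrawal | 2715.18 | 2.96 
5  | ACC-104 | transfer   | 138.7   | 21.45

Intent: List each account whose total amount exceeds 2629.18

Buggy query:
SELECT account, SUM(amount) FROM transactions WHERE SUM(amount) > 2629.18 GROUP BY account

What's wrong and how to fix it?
Bug: SUM(amount) is an aggregate, but WHERE filters rows before aggregation

Fix: Use HAVING (which filters groups after aggregation) instead of WHERE

Corrected query:
SELECT account, SUM(amount) FROM transactions GROUP BY account HAVING SUM(amount) > 2629.18

Result:
account | SUM(amount)
--------+------------
ACC-103 | 7818.25    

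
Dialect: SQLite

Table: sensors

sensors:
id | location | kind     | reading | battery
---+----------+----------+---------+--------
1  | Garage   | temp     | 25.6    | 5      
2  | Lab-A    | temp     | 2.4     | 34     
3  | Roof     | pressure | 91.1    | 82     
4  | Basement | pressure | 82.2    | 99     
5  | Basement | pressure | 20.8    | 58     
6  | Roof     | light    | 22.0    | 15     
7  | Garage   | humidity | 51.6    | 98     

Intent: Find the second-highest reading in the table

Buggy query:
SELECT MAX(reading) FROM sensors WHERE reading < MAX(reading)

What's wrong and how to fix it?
Bug: MAX(reading) on the right of the comparison is an aggregate-in-WHERE error

Fix: Compute the overall MAX in a subquery, then take MAX of rows below it

Corrected query:
SELECT MAX(reading) FROM sensors WHERE reading < (SELECT MAX(reading) FROM sensors)

Result:
MAX(reading)
------------
82.2        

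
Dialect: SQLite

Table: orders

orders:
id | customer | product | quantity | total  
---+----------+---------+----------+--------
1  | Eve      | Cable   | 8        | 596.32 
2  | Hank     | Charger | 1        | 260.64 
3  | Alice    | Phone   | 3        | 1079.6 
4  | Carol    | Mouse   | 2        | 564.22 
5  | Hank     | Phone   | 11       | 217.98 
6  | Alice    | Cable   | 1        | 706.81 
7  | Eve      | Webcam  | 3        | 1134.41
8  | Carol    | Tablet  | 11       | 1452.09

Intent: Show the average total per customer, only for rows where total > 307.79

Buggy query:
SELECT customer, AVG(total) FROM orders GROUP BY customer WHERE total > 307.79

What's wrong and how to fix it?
Bug: Row-level WHERE must come before GROUP BY in the clause order

Fix: Place WHERE between FROM and GROUP BY

Corrected query:
SELECT customer, AVG(total) FROM orders WHERE total > 307.79 GROUP BY customer

Result:
customer | AVG(total)
---------+-----------
Alice    | 893.205   
Carol    | 1008.155  
Eve      | 865.365   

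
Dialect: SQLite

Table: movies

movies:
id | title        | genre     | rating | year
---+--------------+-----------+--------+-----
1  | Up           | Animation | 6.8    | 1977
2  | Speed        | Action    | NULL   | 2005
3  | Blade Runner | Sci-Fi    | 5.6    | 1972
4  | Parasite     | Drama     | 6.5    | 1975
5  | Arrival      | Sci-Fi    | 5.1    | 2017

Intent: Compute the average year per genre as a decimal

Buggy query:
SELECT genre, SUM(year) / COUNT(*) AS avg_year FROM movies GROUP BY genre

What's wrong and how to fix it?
Bug: Both operands are integers, so '/' performs integer division and truncates

Fix: Multiply by 1.0 (or CAST to REAL) to force floating-point division

Corrected query:
SELECT genre, SUM(year) * 1.0 / COUNT(*) AS avg_year FROM movies GROUP BY genre

Result:
genre     | avg_year
----------+---------
Action    | 2005    
Animation | 1977    
Drama     | 1975    
Sci-Fi    | 1994.5  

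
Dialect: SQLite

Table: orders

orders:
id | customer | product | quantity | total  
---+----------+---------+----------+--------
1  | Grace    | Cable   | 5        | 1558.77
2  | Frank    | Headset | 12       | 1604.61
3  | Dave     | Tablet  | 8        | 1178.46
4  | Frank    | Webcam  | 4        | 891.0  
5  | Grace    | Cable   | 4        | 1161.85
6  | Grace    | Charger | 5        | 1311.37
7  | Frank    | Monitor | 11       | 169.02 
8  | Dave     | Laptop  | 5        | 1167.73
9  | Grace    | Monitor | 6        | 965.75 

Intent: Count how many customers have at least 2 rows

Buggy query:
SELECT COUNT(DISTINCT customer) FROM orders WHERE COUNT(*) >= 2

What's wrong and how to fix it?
Bug: WHERE filters individual rows, not groups, so a group-level COUNT is invalid there

Fix: Use a subquery that GROUPs and filters with HAVING, then count its rows

Corrected query:
SELECT COUNT(*) FROM (SELECT customer FROM orders GROUP BY customer HAVING COUNT(*) >= 2)

Result:
COUNT(*)
--------
3       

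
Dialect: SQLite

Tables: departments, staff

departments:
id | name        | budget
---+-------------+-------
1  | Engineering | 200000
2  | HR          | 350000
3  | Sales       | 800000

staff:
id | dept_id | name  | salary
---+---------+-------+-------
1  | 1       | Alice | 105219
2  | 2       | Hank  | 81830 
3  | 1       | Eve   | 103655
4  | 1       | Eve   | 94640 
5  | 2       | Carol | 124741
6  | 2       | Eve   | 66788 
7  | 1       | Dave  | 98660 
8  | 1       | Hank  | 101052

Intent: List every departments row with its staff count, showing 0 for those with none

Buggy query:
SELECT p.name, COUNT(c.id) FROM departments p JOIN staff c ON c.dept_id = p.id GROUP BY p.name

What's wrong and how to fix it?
Bug: INNER JOIN drops departments rows that have no matching staff rows

Fix: Use LEFT JOIN so parents without children still appear (COUNT(c.id) gives 0)

Corrected query:
SELECT p.name, COUNT(c.id) FROM departments p LEFT JOIN staff c ON c.dept_id = p.id GROUP BY p.name

Result:
name        | COUNT(c.id)
------------+------------
Engineering | 5          
HR          | 3          
Sales       | 0          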